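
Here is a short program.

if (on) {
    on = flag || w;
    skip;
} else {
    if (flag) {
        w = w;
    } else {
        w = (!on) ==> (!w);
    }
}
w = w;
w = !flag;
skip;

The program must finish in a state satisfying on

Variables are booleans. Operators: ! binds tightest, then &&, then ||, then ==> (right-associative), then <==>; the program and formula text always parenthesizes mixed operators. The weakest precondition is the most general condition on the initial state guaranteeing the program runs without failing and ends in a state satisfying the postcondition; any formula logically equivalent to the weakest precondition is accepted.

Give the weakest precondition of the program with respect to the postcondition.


Working backward. After the program, on must hold.
Before skip: on
Before w := !flag: on
Before w := w: on
Then branch requires flag || w; else branch requires (flag ==> on) && ((!flag) ==> on).
Before the if: (on ==> (flag || w)) && ((!on) ==> ((flag ==> on) && ((!flag) ==> on)))
Answer: WP = (on ==> (flag || w)) && ((!on) ==> ((flag ==> on) && ((!flag) ==> on)))


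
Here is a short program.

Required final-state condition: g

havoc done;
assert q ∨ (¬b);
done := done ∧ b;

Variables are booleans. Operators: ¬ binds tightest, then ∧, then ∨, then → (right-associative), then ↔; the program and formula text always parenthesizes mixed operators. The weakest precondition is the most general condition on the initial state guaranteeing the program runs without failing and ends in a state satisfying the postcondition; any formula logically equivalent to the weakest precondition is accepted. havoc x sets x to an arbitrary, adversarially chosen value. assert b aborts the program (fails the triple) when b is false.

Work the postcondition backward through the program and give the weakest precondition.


Working backward. After the program, g must hold.
Before done := done ∧ b: g
Before assert q ∨ (¬b): (q ∨ (¬b)) ∧ g
Before havoc done: (q ∨ (¬b)) ∧ g
Answer: WP = (q ∨ (¬b)) ∧ g


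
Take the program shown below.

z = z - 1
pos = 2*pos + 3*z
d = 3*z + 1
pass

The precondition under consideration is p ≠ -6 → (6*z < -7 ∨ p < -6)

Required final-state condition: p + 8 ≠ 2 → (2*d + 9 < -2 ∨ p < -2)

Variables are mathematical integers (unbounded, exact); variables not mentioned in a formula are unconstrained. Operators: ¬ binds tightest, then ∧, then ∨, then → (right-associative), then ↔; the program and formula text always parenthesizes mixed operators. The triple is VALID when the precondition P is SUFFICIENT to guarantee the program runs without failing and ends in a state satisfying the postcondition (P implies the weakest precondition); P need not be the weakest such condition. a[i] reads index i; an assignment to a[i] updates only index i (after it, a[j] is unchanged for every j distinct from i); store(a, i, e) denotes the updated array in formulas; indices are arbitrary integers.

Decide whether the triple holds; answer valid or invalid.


Working backward. After the program, the postcondition p + 8 ≠ 2 → (2*d + 9 < -2 ∨ p < -2) must hold; in canonical form it is p ≠ -6 → (2*d < -11 ∨ p < -2).
Before skip: p ≠ -6 → (2*d < -11 ∨ p < -2)
Before d := 3*z + 1: p ≠ -6 → (6*z < -13 ∨ p < -2)
Before pos := 2*pos + 3*z: p ≠ -6 → (6*z < -13 ∨ p < -2)
Before z := z - 1: p ≠ -6 → (6*z < -7 ∨ p < -2)
The weakest precondition is p ≠ -6 → (6*z < -7 ∨ p < -2).
Check whether p ≠ -6 → (6*z < -7 ∨ p < -6) implies it.
Every state satisfying the precondition satisfies the weakest precondition: the implication holds.
Answer: valid


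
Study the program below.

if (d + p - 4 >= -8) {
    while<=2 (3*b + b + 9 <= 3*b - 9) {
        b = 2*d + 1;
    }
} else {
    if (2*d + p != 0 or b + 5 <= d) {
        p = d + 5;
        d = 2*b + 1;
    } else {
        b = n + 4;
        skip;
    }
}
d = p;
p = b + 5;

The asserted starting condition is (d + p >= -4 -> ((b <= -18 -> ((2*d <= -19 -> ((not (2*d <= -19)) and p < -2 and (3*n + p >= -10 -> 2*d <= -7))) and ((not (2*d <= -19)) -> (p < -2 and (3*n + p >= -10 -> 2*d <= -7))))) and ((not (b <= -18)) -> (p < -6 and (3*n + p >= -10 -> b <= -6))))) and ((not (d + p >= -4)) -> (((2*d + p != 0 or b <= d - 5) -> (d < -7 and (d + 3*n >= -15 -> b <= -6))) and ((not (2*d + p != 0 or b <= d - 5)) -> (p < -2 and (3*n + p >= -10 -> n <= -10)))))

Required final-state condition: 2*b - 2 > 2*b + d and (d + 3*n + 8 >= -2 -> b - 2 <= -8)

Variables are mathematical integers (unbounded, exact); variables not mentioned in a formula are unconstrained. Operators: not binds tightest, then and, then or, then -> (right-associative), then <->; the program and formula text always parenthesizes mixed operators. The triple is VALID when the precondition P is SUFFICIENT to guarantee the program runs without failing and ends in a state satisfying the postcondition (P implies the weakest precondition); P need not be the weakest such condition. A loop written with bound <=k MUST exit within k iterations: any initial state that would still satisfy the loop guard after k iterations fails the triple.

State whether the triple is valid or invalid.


Working backward. After the program, the postcondition 2*b - 2 > 2*b + d and (d + 3*n + 8 >= -2 -> b - 2 <= -8) must hold; in canonical form it is d < -2 and (d + 3*n >= -10 -> b <= -6).
Before p := b + 5: d < -2 and (d + 3*n >= -10 -> b <= -6)
Before d := p: p < -2 and (3*n + p >= -10 -> b <= -6)
Then branch requires (b <= -18 -> ((2*d <= -19 -> ((not (2*d <= -19)) and p < -2 and (3*n + p >= -10 -> 2*d <= -7))) and ((not (2*d <= -19)) -> (p < -2 and (3*n + p >= -10 -> 2*d <= -7))))) and ((not (b <= -18)) -> (p < -2 and (3*n + p >= -10 -> b <= -6))); else branch requires ((2*d + p != 0 or b <= d - 5) -> (d < -7 and (d + 3*n >= -15 -> b <= -6))) and ((not (2*d + p != 0 or b <= d - 5)) -> (p < -2 and (3*n + p >= -10 -> n <= -10))).
Before the if: (d + p >= -4 -> ((b <= -18 -> ((2*d <= -19 -> ((not (2*d <= -19)) and p < -2 and (3*n + p >= -10 -> 2*d <= -7))) and ((not (2*d <= -19)) -> (p < -2 and (3*n + p >= -10 -> 2*d <= -7))))) and ((not (b <= -18)) -> (p < -2 and (3*n + p >= -10 -> b <= -6))))) and ((not (d + p >= -4)) -> (((2*d + p != 0 or b <= d - 5) -> (d < -7 and (d + 3*n >= -15 -> b <= -6))) and ((not (2*d + p != 0 or b <= d - 5)) -> (p < -2 and (3*n + p >= -10 -> n <= -10)))))
The weakest precondition is (d + p >= -4 -> ((b <= -18 -> ((2*d <= -19 -> ((not (2*d <= -19)) and p < -2 and (3*n + p >= -10 -> 2*d <= -7))) and ((not (2*d <= -19)) -> (p < -2 and (3*n + p >= -10 -> 2*d <= -7))))) and ((not (b <= -18)) -> (p < -2 and (3*n + p >= -10 -> b <= -6))))) and ((not (d + p >= -4)) -> (((2*d + p != 0 or b <= d - 5) -> (d < -7 and (d + 3*n >= -15 -> b <= -6))) and ((not (2*d + p != 0 or b <= d - 5)) -> (p < -2 and (3*n + p >= -10 -> n <= -10))))).
Check whether (d + p >= -4 -> ((b <= -18 -> ((2*d <= -19 -> ((not (2*d <= -19)) and p < -2 and (3*n + p >= -10 -> 2*d <= -7))) and ((not (2*d <= -19)) -> (p < -2 and (3*n + p >= -10 -> 2*d <= -7))))) and ((not (b <= -18)) -> (p < -6 and (3*n + p >= -10 -> b <= -6))))) and ((not (d + p >= -4)) -> (((2*d + p != 0 or b <= d - 5) -> (d < -7 and (d + 3*n >= -15 -> b <= -6))) and ((not (2*d + p != 0 or b <= d - 5)) -> (p < -2 and (3*n + p >= -10 -> n <= -10))))) implies it.
Every state satisfying the precondition satisfies the weakest precondition: the implication holds.
Answer: valid


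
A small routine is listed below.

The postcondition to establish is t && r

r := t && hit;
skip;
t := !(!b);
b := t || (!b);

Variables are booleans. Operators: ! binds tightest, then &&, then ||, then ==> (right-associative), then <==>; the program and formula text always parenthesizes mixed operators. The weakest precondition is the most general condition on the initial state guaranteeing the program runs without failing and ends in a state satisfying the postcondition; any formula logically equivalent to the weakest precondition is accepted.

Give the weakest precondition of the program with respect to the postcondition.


Working backward. After the program, t && r must hold.
Before b := t || (!b): t && r
Before t := !(!b): b && r
Before skip: b && r
Before r := t && hit: b && t && hit
Answer: WP = b && t && hit


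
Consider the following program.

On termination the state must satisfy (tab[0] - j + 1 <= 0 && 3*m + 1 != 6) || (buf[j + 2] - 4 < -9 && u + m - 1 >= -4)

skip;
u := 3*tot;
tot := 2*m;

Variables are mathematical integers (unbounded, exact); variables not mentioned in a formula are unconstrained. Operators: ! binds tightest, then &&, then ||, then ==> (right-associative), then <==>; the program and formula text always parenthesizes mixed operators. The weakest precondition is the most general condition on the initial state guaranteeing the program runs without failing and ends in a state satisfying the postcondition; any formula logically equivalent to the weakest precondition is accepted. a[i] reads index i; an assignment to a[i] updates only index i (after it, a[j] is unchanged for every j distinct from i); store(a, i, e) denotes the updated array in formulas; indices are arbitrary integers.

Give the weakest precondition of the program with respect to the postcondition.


Working backward. After the program, the postcondition (tab[0] - j + 1 <= 0 && 3*m + 1 != 6) || (buf[j + 2] - 4 < -9 && u + m - 1 >= -4) must hold; in canonical form it is (tab[0] <= j - 1 && 3*m != 5) || (buf[j + 2] < -5 && m + u >= -3).
Before tot := 2*m: (tab[0] <= j - 1 && 3*m != 5) || (buf[j + 2] < -5 && m + u >= -3)
Before u := 3*tot: (tab[0] <= j - 1 && 3*m != 5) || (buf[j + 2] < -5 && m + 3*tot >= -3)
Before skip: (tab[0] <= j - 1 && 3*m != 5) || (buf[j + 2] < -5 && m + 3*tot >= -3)
Answer: WP = (tab[0] <= j - 1 && 3*m != 5) || (buf[j + 2] < -5 && m + 3*tot >= -3)


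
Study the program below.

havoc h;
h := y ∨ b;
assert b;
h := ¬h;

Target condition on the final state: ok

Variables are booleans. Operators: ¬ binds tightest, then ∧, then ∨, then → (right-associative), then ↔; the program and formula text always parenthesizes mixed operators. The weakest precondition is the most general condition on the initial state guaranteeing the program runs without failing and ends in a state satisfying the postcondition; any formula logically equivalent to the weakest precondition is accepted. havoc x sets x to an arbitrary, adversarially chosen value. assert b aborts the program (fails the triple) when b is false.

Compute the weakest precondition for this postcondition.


Working backward. After the program, ok must hold.
Before h := ¬h: ok
Before assert b: b ∧ ok
Before h := y ∨ b: b ∧ ok
Before havoc h: b ∧ ok
Answer: WP = b ∧ ok


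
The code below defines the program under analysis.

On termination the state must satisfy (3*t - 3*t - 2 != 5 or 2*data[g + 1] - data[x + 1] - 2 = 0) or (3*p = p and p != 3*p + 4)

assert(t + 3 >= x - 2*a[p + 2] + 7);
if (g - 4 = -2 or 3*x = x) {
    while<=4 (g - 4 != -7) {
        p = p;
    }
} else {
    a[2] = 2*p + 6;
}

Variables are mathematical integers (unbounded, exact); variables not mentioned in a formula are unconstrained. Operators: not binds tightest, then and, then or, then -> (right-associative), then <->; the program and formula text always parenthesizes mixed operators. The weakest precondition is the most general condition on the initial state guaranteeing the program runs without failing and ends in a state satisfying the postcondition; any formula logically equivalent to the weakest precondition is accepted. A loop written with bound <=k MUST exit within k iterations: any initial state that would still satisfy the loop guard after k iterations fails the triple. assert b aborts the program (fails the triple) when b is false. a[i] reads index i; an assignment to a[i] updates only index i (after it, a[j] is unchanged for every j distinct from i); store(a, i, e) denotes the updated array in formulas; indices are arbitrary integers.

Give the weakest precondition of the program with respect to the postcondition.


Working backward. After the program, the postcondition (3*t - 3*t - 2 != 5 or 2*data[g + 1] - data[x + 1] - 2 = 0) or (3*p = p and p != 3*p + 4) must hold; in canonical form it is true.
Then branch requires g != -3 -> (g != -3 -> (g != -3 -> (g != -3 -> (not (g != -3))))); else branch requires true.
Before the if: (g = 2 or 2*x = 0) -> (g != -3 -> (g != -3 -> (g != -3 -> (g != -3 -> (not (g != -3))))))
Before assert t + 3 >= x - 2*a[p + 2] + 7: 2*a[p + 2] + t >= x + 4 and ((g = 2 or 2*x = 0) -> (g != -3 -> (g != -3 -> (g != -3 -> (g != -3 -> (not (g != -3)))))))
Answer: WP = 2*a[p + 2] + t >= x + 4 and ((g = 2 or 2*x = 0) -> (g != -3 -> (g != -3 -> (g != -3 -> (g != -3 -> (not (g != -3)))))))


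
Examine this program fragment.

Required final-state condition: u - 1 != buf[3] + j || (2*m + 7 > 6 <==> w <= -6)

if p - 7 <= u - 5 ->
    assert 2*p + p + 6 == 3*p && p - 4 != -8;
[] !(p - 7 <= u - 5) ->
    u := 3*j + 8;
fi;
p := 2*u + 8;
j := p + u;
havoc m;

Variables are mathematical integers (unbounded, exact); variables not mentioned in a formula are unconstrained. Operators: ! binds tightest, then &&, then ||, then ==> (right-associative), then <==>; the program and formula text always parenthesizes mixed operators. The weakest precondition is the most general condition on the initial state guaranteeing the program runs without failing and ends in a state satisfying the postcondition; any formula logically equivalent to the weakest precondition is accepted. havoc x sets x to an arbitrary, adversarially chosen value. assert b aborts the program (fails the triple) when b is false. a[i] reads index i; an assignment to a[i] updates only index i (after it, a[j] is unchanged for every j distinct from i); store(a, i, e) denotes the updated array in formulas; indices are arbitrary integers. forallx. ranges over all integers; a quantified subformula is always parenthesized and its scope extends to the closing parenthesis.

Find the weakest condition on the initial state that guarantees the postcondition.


Working backward. After the program, the postcondition u - 1 != buf[3] + j || (2*m + 7 > 6 <==> w <= -6) must hold; in canonical form it is u != buf[3] + j + 1 || (2*m > -1 <==> w <= -6).
Before havoc m: forall m_1. (u != buf[3] + j + 1 || (2*m_1 > -1 <==> w <= -6))
Before j := p + u: forall m_1. (buf[3] + p != -1 || (2*m_1 > -1 <==> w <= -6))
Before p := 2*u + 8: forall m_1. (buf[3] + 2*u != -9 || (2*m_1 > -1 <==> w <= -6))
Then branch requires false; else branch requires forall m_1. (buf[3] + 6*j != -25 || (2*m_1 > -1 <==> w <= -6)).
Before the if: (!(p <= u + 2)) && ((!(p <= u + 2)) ==> (forall m_1. (buf[3] + 6*j != -25 || (2*m_1 > -1 <==> w <= -6))))
Answer: WP = (!(p <= u + 2)) && ((!(p <= u + 2)) ==> (forall m_1. (buf[3] + 6*j != -25 || (2*m_1 > -1 <==> w <= -6))))


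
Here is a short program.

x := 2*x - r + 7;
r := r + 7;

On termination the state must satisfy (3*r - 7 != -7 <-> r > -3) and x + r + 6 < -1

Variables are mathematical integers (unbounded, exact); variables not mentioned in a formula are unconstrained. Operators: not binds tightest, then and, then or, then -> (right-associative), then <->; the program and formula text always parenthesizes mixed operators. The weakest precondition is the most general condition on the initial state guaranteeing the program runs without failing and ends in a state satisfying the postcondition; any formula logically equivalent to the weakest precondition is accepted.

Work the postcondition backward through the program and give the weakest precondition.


Working backward. After the program, the postcondition (3*r - 7 != -7 <-> r > -3) and x + r + 6 < -1 must hold; in canonical form it is (3*r != 0 <-> r > -3) and r + x < -7.
Before r := r + 7: (3*r != -21 <-> r > -10) and r + x < -14
Before x := 2*x - r + 7: (3*r != -21 <-> r > -10) and 2*x < -21
Answer: WP = (3*r != -21 <-> r > -10) and 2*x < -21


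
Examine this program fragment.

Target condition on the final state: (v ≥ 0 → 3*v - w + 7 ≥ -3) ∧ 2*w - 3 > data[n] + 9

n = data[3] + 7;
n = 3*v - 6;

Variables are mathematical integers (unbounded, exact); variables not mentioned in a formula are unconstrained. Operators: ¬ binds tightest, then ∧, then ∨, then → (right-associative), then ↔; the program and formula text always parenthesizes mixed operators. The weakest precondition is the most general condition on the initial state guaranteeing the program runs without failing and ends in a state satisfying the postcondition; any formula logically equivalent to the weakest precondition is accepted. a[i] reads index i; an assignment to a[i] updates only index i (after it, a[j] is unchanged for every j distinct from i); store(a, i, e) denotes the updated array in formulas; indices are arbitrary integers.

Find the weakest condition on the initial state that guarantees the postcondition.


Working backward. After the program, the postcondition (v ≥ 0 → 3*v - w + 7 ≥ -3) ∧ 2*w - 3 > data[n] + 9 must hold; in canonical form it is (v ≥ 0 → 3*v ≥ w - 10) ∧ 2*w > data[n] + 12.
Before n := 3*v - 6: (v ≥ 0 → 3*v ≥ w - 10) ∧ 2*w > data[3*v - 6] + 12
Before n := data[3] + 7: (v ≥ 0 → 3*v ≥ w - 10) ∧ 2*w > data[3*v - 6] + 12
Answer: WP = (v ≥ 0 → 3*v ≥ w - 10) ∧ 2*w > data[3*v - 6] + 12


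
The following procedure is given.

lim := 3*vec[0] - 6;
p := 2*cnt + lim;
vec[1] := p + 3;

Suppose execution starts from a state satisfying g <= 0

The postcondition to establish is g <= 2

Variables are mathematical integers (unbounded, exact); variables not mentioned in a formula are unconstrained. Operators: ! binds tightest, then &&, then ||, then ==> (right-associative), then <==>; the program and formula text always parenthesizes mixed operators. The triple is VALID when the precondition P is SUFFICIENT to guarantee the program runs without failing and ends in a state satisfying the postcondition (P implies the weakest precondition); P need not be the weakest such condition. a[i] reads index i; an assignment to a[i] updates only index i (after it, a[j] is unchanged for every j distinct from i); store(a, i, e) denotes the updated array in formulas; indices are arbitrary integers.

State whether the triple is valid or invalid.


Working backward. After the program, g <= 2 must hold.
Before vec[1] := p + 3: g <= 2
Before p := 2*cnt + lim: g <= 2
Before lim := 3*vec[0] - 6: g <= 2
The weakest precondition is g <= 2.
Check whether g <= 0 implies it.
Every state satisfying the precondition satisfies the weakest precondition: the implication holds.
Answer: valid


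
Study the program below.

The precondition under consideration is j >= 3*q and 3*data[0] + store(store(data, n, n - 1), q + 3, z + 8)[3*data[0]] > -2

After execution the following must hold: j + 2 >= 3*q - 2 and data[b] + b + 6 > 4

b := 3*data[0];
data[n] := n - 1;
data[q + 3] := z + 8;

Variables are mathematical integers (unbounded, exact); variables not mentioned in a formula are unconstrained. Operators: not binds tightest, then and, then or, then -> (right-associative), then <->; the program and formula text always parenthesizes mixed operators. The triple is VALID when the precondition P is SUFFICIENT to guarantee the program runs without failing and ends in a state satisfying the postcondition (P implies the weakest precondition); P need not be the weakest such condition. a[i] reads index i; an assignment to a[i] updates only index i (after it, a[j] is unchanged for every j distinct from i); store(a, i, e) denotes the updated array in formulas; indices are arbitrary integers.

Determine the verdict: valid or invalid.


Working backward. After the program, the postcondition j + 2 >= 3*q - 2 and data[b] + b + 6 > 4 must hold; in canonical form it is j >= 3*q - 4 and data[b] + b > -2.
Before data[q + 3] := z + 8: j >= 3*q - 4 and store(data, q + 3, z + 8)[b] + b > -2
Before data[n] := n - 1: j >= 3*q - 4 and store(store(data, n, n - 1), q + 3, z + 8)[b] + b > -2
Before b := 3*data[0]: j >= 3*q - 4 and 3*data[0] + store(store(data, n, n - 1), q + 3, z + 8)[3*data[0]] > -2
The weakest precondition is j >= 3*q - 4 and 3*data[0] + store(store(data, n, n - 1), q + 3, z + 8)[3*data[0]] > -2.
Check whether j >= 3*q and 3*data[0] + store(store(data, n, n - 1), q + 3, z + 8)[3*data[0]] > -2 implies it.
Every state satisfying the precondition satisfies the weakest precondition: the implication holds.
Answer: valid


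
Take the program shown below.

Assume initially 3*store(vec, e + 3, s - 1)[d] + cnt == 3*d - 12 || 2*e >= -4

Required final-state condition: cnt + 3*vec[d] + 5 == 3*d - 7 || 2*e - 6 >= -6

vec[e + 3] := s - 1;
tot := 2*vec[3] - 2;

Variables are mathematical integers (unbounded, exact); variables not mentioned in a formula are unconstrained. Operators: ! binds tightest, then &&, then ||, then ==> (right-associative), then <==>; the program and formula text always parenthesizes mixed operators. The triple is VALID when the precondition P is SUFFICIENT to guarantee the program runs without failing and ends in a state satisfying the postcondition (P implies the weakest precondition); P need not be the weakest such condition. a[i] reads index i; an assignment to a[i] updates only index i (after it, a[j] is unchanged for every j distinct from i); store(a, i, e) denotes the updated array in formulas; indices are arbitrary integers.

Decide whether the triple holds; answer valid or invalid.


Working backward. After the program, the postcondition cnt + 3*vec[d] + 5 == 3*d - 7 || 2*e - 6 >= -6 must hold; in canonical form it is 3*vec[d] + cnt == 3*d - 12 || 2*e >= 0.
Before tot := 2*vec[3] - 2: 3*vec[d] + cnt == 3*d - 12 || 2*e >= 0
Before vec[e + 3] := s - 1: 3*store(vec, e + 3, s - 1)[d] + cnt == 3*d - 12 || 2*e >= 0
The weakest precondition is 3*store(vec, e + 3, s - 1)[d] + cnt == 3*d - 12 || 2*e >= 0.
Check whether 3*store(vec, e + 3, s - 1)[d] + cnt == 3*d - 12 || 2*e >= -4 implies it.
Countermodel: at the initial state cnt = -11, d = 0, e = -1, s = 1, vec = {[0] = 0, [2] = 0, elsewhere 0}, the precondition holds but the weakest precondition fails.
Answer: invalid


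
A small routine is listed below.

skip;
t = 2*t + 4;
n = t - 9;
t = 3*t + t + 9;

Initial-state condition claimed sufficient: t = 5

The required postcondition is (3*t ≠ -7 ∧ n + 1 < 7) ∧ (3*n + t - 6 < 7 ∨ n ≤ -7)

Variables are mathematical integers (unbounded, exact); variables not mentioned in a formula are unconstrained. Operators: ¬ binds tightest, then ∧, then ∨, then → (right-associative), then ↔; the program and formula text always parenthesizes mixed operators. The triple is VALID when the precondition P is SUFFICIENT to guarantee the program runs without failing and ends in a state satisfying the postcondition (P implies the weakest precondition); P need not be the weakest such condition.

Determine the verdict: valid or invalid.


Working backward. After the program, the postcondition (3*t ≠ -7 ∧ n + 1 < 7) ∧ (3*n + t - 6 < 7 ∨ n ≤ -7) must hold; in canonical form it is 3*t ≠ -7 ∧ n < 6 ∧ (3*n + t < 13 ∨ n ≤ -7).
Before t := 3*t + t + 9: 12*t ≠ -34 ∧ n < 6 ∧ (3*n + 4*t < 4 ∨ n ≤ -7)
Before n := t - 9: 12*t ≠ -34 ∧ t < 15 ∧ (7*t < 31 ∨ t ≤ 2)
Before t := 2*t + 4: 24*t ≠ -82 ∧ 2*t < 11 ∧ (14*t < 3 ∨ 2*t ≤ -2)
Before skip: 24*t ≠ -82 ∧ 2*t < 11 ∧ (14*t < 3 ∨ 2*t ≤ -2)
The weakest precondition is 24*t ≠ -82 ∧ 2*t < 11 ∧ (14*t < 3 ∨ 2*t ≤ -2).
Check whether t = 5 implies it.
Countermodel: at the initial state t = 5, the precondition holds but the weakest precondition fails.
Answer: invalid


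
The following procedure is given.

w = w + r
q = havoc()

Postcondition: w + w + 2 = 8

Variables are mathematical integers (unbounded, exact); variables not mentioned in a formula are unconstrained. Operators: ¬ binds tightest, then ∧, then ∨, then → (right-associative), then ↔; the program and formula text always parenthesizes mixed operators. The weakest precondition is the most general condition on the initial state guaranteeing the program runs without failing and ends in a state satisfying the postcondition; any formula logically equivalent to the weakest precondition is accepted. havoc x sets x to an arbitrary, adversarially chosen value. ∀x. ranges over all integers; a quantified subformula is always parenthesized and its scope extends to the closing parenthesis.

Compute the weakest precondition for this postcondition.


Working backward. After the program, the postcondition w + w + 2 = 8 must hold; in canonical form it is 2*w = 6.
Before havoc q: 2*w = 6
Before w := w + r: 2*r + 2*w = 6
Answer: WP = 2*r + 2*w = 6


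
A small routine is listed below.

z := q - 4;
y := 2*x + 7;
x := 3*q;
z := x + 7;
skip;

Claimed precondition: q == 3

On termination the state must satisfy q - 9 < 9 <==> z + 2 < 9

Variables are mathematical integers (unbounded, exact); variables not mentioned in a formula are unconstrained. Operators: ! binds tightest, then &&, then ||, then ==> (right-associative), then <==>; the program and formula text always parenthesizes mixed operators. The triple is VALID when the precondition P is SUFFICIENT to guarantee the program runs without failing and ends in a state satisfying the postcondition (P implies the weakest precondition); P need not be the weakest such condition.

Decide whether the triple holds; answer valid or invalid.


Working backward. After the program, the postcondition q - 9 < 9 <==> z + 2 < 9 must hold; in canonical form it is q < 18 <==> z < 7.
Before skip: q < 18 <==> z < 7
Before z := x + 7: q < 18 <==> x < 0
Before x := 3*q: q < 18 <==> 3*q < 0
Before y := 2*x + 7: q < 18 <==> 3*q < 0
Before z := q - 4: q < 18 <==> 3*q < 0
The weakest precondition is q < 18 <==> 3*q < 0.
Check whether q == 3 implies it.
Countermodel: at the initial state q = 3, the precondition holds but the weakest precondition fails.
Answer: invalid


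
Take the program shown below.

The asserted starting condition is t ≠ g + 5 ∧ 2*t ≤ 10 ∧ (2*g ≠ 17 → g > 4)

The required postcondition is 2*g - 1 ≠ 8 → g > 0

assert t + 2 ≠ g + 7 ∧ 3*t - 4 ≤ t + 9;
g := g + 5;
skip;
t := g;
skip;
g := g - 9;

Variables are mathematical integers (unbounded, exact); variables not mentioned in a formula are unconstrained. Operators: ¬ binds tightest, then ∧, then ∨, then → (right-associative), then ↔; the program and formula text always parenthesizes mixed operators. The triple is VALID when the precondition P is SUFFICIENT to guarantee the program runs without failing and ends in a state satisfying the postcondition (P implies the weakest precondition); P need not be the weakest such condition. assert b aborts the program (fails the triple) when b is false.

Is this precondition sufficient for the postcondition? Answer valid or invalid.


Working backward. After the program, the postcondition 2*g - 1 ≠ 8 → g > 0 must hold; in canonical form it is 2*g ≠ 9 → g > 0.
Before g := g - 9: 2*g ≠ 27 → g > 9
Before skip: 2*g ≠ 27 → g > 9
Before t := g: 2*g ≠ 27 → g > 9
Before skip: 2*g ≠ 27 → g > 9
Before g := g + 5: 2*g ≠ 17 → g > 4
Before assert t + 2 ≠ g + 7 ∧ 3*t - 4 ≤ t + 9: t ≠ g + 5 ∧ 2*t ≤ 13 ∧ (2*g ≠ 17 → g > 4)
The weakest precondition is t ≠ g + 5 ∧ 2*t ≤ 13 ∧ (2*g ≠ 17 → g > 4).
Check whether t ≠ g + 5 ∧ 2*t ≤ 10 ∧ (2*g ≠ 17 → g > 4) implies it.
Every state satisfying the precondition satisfies the weakest precondition: the implication holds.
Answer: valid


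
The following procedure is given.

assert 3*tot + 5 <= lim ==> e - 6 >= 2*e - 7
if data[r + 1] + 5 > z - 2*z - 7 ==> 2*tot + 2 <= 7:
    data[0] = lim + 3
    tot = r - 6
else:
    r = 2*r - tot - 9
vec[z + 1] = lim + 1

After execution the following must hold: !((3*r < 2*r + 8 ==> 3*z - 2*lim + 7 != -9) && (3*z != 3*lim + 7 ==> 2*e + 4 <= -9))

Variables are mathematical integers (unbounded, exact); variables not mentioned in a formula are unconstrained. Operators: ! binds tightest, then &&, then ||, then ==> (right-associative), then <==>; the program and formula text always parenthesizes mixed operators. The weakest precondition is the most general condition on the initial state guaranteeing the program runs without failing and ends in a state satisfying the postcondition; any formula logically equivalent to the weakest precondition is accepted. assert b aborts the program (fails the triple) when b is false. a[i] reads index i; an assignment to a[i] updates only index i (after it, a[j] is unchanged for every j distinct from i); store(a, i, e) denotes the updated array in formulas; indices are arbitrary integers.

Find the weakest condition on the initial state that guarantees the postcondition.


Working backward. After the program, the postcondition !((3*r < 2*r + 8 ==> 3*z - 2*lim + 7 != -9) && (3*z != 3*lim + 7 ==> 2*e + 4 <= -9)) must hold; in canonical form it is !((r < 8 ==> 3*z != 2*lim - 16) && (3*z != 3*lim + 7 ==> 2*e <= -13)).
Before vec[z + 1] := lim + 1: !((r < 8 ==> 3*z != 2*lim - 16) && (3*z != 3*lim + 7 ==> 2*e <= -13))
Then branch requires !((r < 8 ==> 3*z != 2*lim - 16) && (3*z != 3*lim + 7 ==> 2*e <= -13)); else branch requires !((2*r < tot + 17 ==> 3*z != 2*lim - 16) && (3*z != 3*lim + 7 ==> 2*e <= -13)).
Before the if: ((data[r + 1] + z > -12 ==> 2*tot <= 5) ==> (!((r < 8 ==> 3*z != 2*lim - 16) && (3*z != 3*lim + 7 ==> 2*e <= -13)))) && ((!(data[r + 1] + z > -12 ==> 2*tot <= 5)) ==> (!((2*r < tot + 17 ==> 3*z != 2*lim - 16) && (3*z != 3*lim + 7 ==> 2*e <= -13))))
Before assert 3*tot + 5 <= lim ==> e - 6 >= 2*e - 7: (3*tot <= lim - 5 ==> e <= 1) && ((data[r + 1] + z > -12 ==> 2*tot <= 5) ==> (!((r < 8 ==> 3*z != 2*lim - 16) && (3*z != 3*lim + 7 ==> 2*e <= -13)))) && ((!(data[r + 1] + z > -12 ==> 2*tot <= 5)) ==> (!((2*r < tot + 17 ==> 3*z != 2*lim - 16) && (3*z != 3*lim + 7 ==> 2*e <= -13))))
Answer: WP = (3*tot <= lim - 5 ==> e <= 1) && ((data[r + 1] + z > -12 ==> 2*tot <= 5) ==> (!((r < 8 ==> 3*z != 2*lim - 16) && (3*z != 3*lim + 7 ==> 2*e <= -13)))) && ((!(data[r + 1] + z > -12 ==> 2*tot <= 5)) ==> (!((2*r < tot + 17 ==> 3*z != 2*lim - 16) && (3*z != 3*lim + 7 ==> 2*e <= -13))))


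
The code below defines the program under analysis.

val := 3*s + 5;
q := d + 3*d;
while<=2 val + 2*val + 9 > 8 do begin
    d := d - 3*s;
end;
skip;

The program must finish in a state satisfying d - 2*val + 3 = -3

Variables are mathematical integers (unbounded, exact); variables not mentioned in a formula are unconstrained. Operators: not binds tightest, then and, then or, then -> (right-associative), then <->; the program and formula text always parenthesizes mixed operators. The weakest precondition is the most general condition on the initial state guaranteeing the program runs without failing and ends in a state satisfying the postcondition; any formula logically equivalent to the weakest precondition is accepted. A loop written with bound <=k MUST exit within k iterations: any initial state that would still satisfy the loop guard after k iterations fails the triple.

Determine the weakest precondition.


Working backward. After the program, the postcondition d - 2*val + 3 = -3 must hold; in canonical form it is d = 2*val - 6.
Before skip: d = 2*val - 6
Before the loop (bound <=2), unroll the exhaustion recursion (WP_0 = exit-now case; WP_j = one more guarded iteration, up to j = 2):
  WP_0: (not (3*val > -1)) and d = 2*val - 6
  WP_1: (3*val > -1 -> ((not (3*val > -1)) and d = 3*s + 2*val - 6)) and ((not (3*val > -1)) -> d = 2*val - 6)
  WP_2: (3*val > -1 -> ((3*val > -1 -> ((not (3*val > -1)) and d = 6*s + 2*val - 6)) and ((not (3*val > -1)) -> d = 3*s + 2*val - 6))) and ((not (3*val > -1)) -> d = 2*val - 6)
So before the loop: (3*val > -1 -> ((3*val > -1 -> ((not (3*val > -1)) and d = 6*s + 2*val - 6)) and ((not (3*val > -1)) -> d = 3*s + 2*val - 6))) and ((not (3*val > -1)) -> d = 2*val - 6)
Before q := d + 3*d: (3*val > -1 -> ((3*val > -1 -> ((not (3*val > -1)) and d = 6*s + 2*val - 6)) and ((not (3*val > -1)) -> d = 3*s + 2*val - 6))) and ((not (3*val > -1)) -> d = 2*val - 6)
Before val := 3*s + 5: (9*s > -16 -> ((9*s > -16 -> ((not (9*s > -16)) and d = 12*s + 4)) and ((not (9*s > -16)) -> d = 9*s + 4))) and ((not (9*s > -16)) -> d = 6*s + 4)
Answer: WP = (9*s > -16 -> ((9*s > -16 -> ((not (9*s > -16)) and d = 12*s + 4)) and ((not (9*s > -16)) -> d = 9*s + 4))) and ((not (9*s > -16)) -> d = 6*s + 4)


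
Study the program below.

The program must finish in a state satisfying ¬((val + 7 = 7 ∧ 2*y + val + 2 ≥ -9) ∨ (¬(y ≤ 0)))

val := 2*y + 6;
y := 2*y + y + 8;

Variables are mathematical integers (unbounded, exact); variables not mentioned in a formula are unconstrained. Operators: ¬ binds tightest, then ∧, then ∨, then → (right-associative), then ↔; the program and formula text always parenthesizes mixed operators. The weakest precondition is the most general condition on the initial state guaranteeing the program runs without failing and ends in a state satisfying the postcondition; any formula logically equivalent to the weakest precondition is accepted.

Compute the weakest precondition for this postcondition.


Working backward. After the program, the postcondition ¬((val + 7 = 7 ∧ 2*y + val + 2 ≥ -9) ∨ (¬(y ≤ 0))) must hold; in canonical form it is ¬((val = 0 ∧ val + 2*y ≥ -11) ∨ (¬(y ≤ 0))).
Before y := 2*y + y + 8: ¬((val = 0 ∧ val + 6*y ≥ -27) ∨ (¬(3*y ≤ -8)))
Before val := 2*y + 6: ¬((2*y = -6 ∧ 8*y ≥ -33) ∨ (¬(3*y ≤ -8)))
Answer: WP = ¬((2*y = -6 ∧ 8*y ≥ -33) ∨ (¬(3*y ≤ -8)))


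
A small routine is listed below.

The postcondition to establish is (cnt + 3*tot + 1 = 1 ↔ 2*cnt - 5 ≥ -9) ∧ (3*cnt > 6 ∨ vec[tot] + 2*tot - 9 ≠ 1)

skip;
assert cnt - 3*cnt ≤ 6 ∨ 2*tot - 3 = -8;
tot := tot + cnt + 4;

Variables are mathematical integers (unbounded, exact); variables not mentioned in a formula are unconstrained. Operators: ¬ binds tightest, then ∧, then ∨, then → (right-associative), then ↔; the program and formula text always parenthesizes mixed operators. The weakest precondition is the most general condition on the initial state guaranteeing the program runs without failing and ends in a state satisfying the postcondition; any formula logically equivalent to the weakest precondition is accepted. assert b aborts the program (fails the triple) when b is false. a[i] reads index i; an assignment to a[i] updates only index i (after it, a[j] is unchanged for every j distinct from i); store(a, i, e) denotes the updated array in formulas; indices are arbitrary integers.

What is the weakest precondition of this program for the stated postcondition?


Working backward. After the program, the postcondition (cnt + 3*tot + 1 = 1 ↔ 2*cnt - 5 ≥ -9) ∧ (3*cnt > 6 ∨ vec[tot] + 2*tot - 9 ≠ 1) must hold; in canonical form it is (cnt + 3*tot = 0 ↔ 2*cnt ≥ -4) ∧ (3*cnt > 6 ∨ vec[tot] + 2*tot ≠ 10).
Before tot := tot + cnt + 4: (4*cnt + 3*tot = -12 ↔ 2*cnt ≥ -4) ∧ (3*cnt > 6 ∨ vec[cnt + tot + 4] + 2*cnt + 2*tot ≠ 2)
Before assert cnt - 3*cnt ≤ 6 ∨ 2*tot - 3 = -8: (2*cnt ≥ -6 ∨ 2*tot = -5) ∧ (4*cnt + 3*tot = -12 ↔ 2*cnt ≥ -4) ∧ (3*cnt > 6 ∨ vec[cnt + tot + 4] + 2*cnt + 2*tot ≠ 2)
Before skip: (2*cnt ≥ -6 ∨ 2*tot = -5) ∧ (4*cnt + 3*tot = -12 ↔ 2*cnt ≥ -4) ∧ (3*cnt > 6 ∨ vec[cnt + tot + 4] + 2*cnt + 2*tot ≠ 2)
Answer: WP = (2*cnt ≥ -6 ∨ 2*tot = -5) ∧ (4*cnt + 3*tot = -12 ↔ 2*cnt ≥ -4) ∧ (3*cnt > 6 ∨ vec[cnt + tot + 4] + 2*cnt + 2*tot ≠ 2)


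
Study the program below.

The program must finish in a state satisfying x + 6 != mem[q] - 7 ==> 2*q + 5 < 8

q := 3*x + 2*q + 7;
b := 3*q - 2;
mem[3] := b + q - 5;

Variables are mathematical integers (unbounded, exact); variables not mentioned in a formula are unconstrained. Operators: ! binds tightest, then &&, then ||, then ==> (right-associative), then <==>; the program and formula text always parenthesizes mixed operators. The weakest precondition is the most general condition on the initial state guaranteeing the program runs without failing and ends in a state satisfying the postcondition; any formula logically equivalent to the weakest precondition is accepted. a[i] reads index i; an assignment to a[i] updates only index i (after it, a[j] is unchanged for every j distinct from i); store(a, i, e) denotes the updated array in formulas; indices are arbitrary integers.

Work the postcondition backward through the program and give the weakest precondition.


Working backward. After the program, the postcondition x + 6 != mem[q] - 7 ==> 2*q + 5 < 8 must hold; in canonical form it is x != mem[q] - 13 ==> 2*q < 3.
Before mem[3] := b + q - 5: x != store(mem, 3, b + q - 5)[q] - 13 ==> 2*q < 3
Before b := 3*q - 2: x != store(mem, 3, 4*q - 7)[q] - 13 ==> 2*q < 3
Before q := 3*x + 2*q + 7: x != store(mem, 3, 8*q + 12*x + 21)[2*q + 3*x + 7] - 13 ==> 4*q + 6*x < -11
Answer: WP = x != store(mem, 3, 8*q + 12*x + 21)[2*q + 3*x + 7] - 13 ==> 4*q + 6*x < -11


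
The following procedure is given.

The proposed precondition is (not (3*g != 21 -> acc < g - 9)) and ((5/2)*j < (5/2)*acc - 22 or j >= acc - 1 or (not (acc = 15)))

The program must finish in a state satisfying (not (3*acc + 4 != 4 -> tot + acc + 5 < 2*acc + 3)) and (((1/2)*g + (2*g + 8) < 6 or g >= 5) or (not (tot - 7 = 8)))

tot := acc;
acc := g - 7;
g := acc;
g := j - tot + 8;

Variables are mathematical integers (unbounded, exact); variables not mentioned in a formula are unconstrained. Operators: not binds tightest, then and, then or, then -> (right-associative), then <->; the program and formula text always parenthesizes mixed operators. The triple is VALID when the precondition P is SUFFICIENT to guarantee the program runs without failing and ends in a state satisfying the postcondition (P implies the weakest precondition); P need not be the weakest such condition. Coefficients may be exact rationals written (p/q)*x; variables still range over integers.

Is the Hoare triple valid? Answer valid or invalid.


Working backward. After the program, the postcondition (not (3*acc + 4 != 4 -> tot + acc + 5 < 2*acc + 3)) and (((1/2)*g + (2*g + 8) < 6 or g >= 5) or (not (tot - 7 = 8))) must hold; in canonical form it is (not (3*acc != 0 -> tot < acc - 2)) and ((5/2)*g < -2 or g >= 5 or (not (tot = 15))).
Before g := j - tot + 8: (not (3*acc != 0 -> tot < acc - 2)) and ((5/2)*j < (5/2)*tot - 22 or j >= tot - 3 or (not (tot = 15)))
Before g := acc: (not (3*acc != 0 -> tot < acc - 2)) and ((5/2)*j < (5/2)*tot - 22 or j >= tot - 3 or (not (tot = 15)))
Before acc := g - 7: (not (3*g != 21 -> tot < g - 9)) and ((5/2)*j < (5/2)*tot - 22 or j >= tot - 3 or (not (tot = 15)))
Before tot := acc: (not (3*g != 21 -> acc < g - 9)) and ((5/2)*j < (5/2)*acc - 22 or j >= acc - 3 or (not (acc = 15)))
The weakest precondition is (not (3*g != 21 -> acc < g - 9)) and ((5/2)*j < (5/2)*acc - 22 or j >= acc - 3 or (not (acc = 15))).
Check whether (not (3*g != 21 -> acc < g - 9)) and ((5/2)*j < (5/2)*acc - 22 or j >= acc - 1 or (not (acc = 15))) implies it.
Every state satisfying the precondition satisfies the weakest precondition: the implication holds.
Answer: valid


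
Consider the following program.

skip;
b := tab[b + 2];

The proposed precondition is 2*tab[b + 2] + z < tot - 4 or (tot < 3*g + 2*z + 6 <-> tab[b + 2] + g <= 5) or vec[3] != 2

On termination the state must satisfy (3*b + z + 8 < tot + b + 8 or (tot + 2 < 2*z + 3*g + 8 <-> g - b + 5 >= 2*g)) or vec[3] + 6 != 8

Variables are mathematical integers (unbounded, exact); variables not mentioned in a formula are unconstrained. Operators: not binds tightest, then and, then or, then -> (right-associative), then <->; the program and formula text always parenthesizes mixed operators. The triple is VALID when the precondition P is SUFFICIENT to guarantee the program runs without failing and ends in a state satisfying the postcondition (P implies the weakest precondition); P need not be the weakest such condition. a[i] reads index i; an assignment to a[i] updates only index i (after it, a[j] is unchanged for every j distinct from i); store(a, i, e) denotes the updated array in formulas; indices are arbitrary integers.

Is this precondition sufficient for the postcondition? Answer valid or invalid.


Working backward. After the program, the postcondition (3*b + z + 8 < tot + b + 8 or (tot + 2 < 2*z + 3*g + 8 <-> g - b + 5 >= 2*g)) or vec[3] + 6 != 8 must hold; in canonical form it is 2*b + z < tot or (tot < 3*g + 2*z + 6 <-> b + g <= 5) or vec[3] != 2.
Before b := tab[b + 2]: 2*tab[b + 2] + z < tot or (tot < 3*g + 2*z + 6 <-> tab[b + 2] + g <= 5) or vec[3] != 2
Before skip: 2*tab[b + 2] + z < tot or (tot < 3*g + 2*z + 6 <-> tab[b + 2] + g <= 5) or vec[3] != 2
The weakest precondition is 2*tab[b + 2] + z < tot or (tot < 3*g + 2*z + 6 <-> tab[b + 2] + g <= 5) or vec[3] != 2.
Check whether 2*tab[b + 2] + z < tot - 4 or (tot < 3*g + 2*z + 6 <-> tab[b + 2] + g <= 5) or vec[3] != 2 implies it.
Every state satisfying the precondition satisfies the weakest precondition: the implication holds.
Answer: valid
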